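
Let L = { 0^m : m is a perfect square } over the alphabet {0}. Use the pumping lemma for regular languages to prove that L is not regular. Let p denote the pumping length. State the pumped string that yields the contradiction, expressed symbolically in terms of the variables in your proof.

Toward a contradiction, assume L is regular with pumping length p.
Take w = 0^{p²} ∈ L with |w| = p² ≥ p.
The pumping lemma gives a decomposition w = xyz where |xy| ≤ p and y is nonempty.
Then y = 0^k for some k with 1 ≤ k ≤ p.
Pump with i = 2: xy^2z = 0^{p²+k}. Since 1 ≤ k ≤ p, p² < p²+k ≤ p²+p < (p+1)², so p²+k lies strictly between consecutive squares and is not a perfect square. So xy^2z ∉ L.
This contradicts the pumping lemma, so L is not regular.

0^{p²+k}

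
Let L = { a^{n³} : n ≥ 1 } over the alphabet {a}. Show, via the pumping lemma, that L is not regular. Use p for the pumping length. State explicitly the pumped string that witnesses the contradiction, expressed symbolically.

Toward a contradiction, assume L is regular with pumping length p.
Take w = a^{p³} ∈ L with |w| = p³ ≥ p.
By the pumping lemma, w = xyz with |xy| ≤ p and y is nonempty.
Then y = a^k for some k with 1 ≤ k ≤ p.
Pump with i = 2: xy^2z = a^{p³+k}. Since 1 ≤ k ≤ p, p³ < p³+k ≤ p³+p < p³+3p²+3p+1 = (p+1)³, so p³+k is not a perfect cube. So xy^2z ∉ L.
This contradicts the pumping lemma, so L is not regular.

a^{p³+k}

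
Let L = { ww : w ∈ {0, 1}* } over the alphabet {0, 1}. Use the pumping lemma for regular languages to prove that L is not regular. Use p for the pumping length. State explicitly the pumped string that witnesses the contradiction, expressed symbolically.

Toward a contradiction, assume L is regular with pumping length p.
Take w = 0^p 1^p 0^p 1^p = uu where u = 0^p1^p; then w ∈ L and |w| = 4p ≥ p.
By the pumping lemma, w = xyz with |xy| ≤ p and y is nonempty.
The first p characters of w are 0's, so xy (and hence y) consists only of 0's. Write y = 0^k, 1 ≤ k ≤ p.
Pump with i = 2: xy^2z = 0^{p+k} 1^p 0^p 1^p, of length 4p+k. Suppose this equals vv. The string starts with 0 and ends with 1, so v does too; thus the boundary between the two copies of v is a 1→0 transition. There is exactly one such transition, at position 2p+k, so |v| = 2p+k and |vv| = 4p+2k ≠ 4p+k since k ≥ 1. So xy^2z ∉ L.
Contradiction. Therefore L is not regular.

0^{p+k} 1^p 0^p 1^p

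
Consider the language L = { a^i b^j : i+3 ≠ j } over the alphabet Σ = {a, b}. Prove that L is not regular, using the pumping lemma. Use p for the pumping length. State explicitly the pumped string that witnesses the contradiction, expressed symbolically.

Assume L is regular. Let p be the pumping length given by the pumping lemma.
Choose w = a^p b^{p+p!+3}. Since p ≠ (p+p!+3)-3 = p+p!, w ∈ L; and |w| ≥ p.
By the pumping lemma, w = xyz with |xy| ≤ p and |y| ≥ 1.
Since the first p symbols of w are all a's and |xy| ≤ p, y lies entirely in the leading a-block: y = a^k for some k with 1 ≤ k ≤ p.
Since 1 ≤ k ≤ p, k divides p!; set t = 1 + p!/k. Then xy^t z has p + (p!/k)·k = p + p! copies of a. Now the a-count is p+p! and (b-count)-3 = (p+p!+3)-3 = p+p!, so i+3 ≠ j fails. So xy^t z = a^{p+p!} b^{p+p!+3} ∉ L.
Contradiction. Therefore L is not regular.

a^{p+p!} b^{p+p!+3}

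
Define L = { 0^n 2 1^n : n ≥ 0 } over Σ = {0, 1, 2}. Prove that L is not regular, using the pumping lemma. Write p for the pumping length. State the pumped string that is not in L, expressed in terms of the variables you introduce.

Assume L is regular; let p be its pumping constant.
Take w = 0^p 2 1^p ∈ L with |w| = 2p+1 ≥ p.
The pumping lemma gives a decomposition w = xyz where |xy| ≤ p and y is nonempty.
Since the first p symbols of w are all 0's and |xy| ≤ p, y lies entirely in the leading 0-block: y = 0^k for some k with 1 ≤ k ≤ p.
Pump with i = 2: xy^2z = 0^{p+k} 2 1^p, which would require p+k = p. But k ≥ 1, so xy^2z ∉ L.
This contradicts the pumping lemma, so L is not regular.

0^{p+k} 2 1^p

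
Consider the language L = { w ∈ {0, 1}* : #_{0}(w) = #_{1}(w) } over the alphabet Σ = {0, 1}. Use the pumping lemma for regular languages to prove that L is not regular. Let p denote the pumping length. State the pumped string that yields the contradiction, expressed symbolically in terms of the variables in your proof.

Assume L is regular. Let p be the pumping length given by the pumping lemma.
Choose w = 0^p 1^p ∈ L with |w| = 2p ≥ p.
By the pumping lemma, w = xyz with |xy| ≤ p and y is nonempty.
Because |xy| ≤ p and w begins with p copies of 0, we have y = 0^k with 1 ≤ k ≤ p.
Pump with i = 2: xy^2z = 0^{p+k} 1^p has p+k occurrences of 0 but only p of 1. Since k ≥ 1 the counts differ, so xy^2z ∉ L.
Contradiction. Therefore L is not regular.

0^{p+k} 1^p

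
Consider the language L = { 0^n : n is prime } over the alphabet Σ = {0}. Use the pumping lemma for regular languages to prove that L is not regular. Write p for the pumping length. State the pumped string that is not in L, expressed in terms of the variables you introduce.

0^{q(1+k)}

Assume L is regular; let p be its pumping constant.
Let q be a prime with q ≥ p+2 (infinitely many primes exist), and take w = 0^q ∈ L with |w| = q ≥ p.
The pumping lemma gives a decomposition w = xyz where |xy| ≤ p and y is nonempty.
Then y = 0^k for some k with 1 ≤ k ≤ p.
Since 1 ≤ k ≤ p, |xz| = q-k. Pump with i = q+1: |xy^{q+1}z| = (q-k)+(q+1)k = q+qk = q(1+k), which is composite (both factors ≥ 2). So xy^{q+1}z = 0^{q(1+k)} ∉ L.
This contradicts the pumping lemma, so L is not regular.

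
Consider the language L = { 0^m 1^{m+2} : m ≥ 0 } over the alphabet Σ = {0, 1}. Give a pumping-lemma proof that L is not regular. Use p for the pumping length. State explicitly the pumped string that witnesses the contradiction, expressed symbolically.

0^{p+k} 1^{p+2}

Assume L is regular; let p be its pumping constant.
Choose w = 0^p 1^{p+2}, which is in L with |w| = 2p+2 ≥ p.
By the pumping lemma, w = xyz with |xy| ≤ p and |y| ≥ 1.
The first p characters of w are 0's, so xy (and hence y) consists only of 0's. Write y = 0^k, 1 ≤ k ≤ p.
Pump with i = 2: xy^2z = 0^{p+k} 1^{p+2}. For this to lie in L we would need p+2 = (p+k)+2, which forces k = 0. But k ≥ 1, so xy^2z ∉ L.
This is a contradiction; hence L is not regular.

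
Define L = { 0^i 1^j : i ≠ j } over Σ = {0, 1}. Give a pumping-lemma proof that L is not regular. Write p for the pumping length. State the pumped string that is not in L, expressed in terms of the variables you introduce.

Assume L is regular. Let p be the pumping length given by the pumping lemma.
Choose w = 0^p 1^{p+p!}. Since p ≠ p+p!, w ∈ L; and |w| ≥ p.
By the pumping lemma, w = xyz with |xy| ≤ p and |y| ≥ 1.
Since the first p symbols of w are all 0's and |xy| ≤ p, y lies entirely in the leading 0-block: y = 0^k for some k with 1 ≤ k ≤ p.
Since 1 ≤ k ≤ p, k divides p!; set t = 1 + p!/k. Then xy^t z has p + (p!/k)·k = p + p! copies of 0. Now the 0-count equals the 1-count, so i ≠ j fails. So xy^t z = 0^{p+p!} 1^{p+p!} ∉ L.
This is a contradiction; hence L is not regular.

0^{p+p!} 1^{p+p!}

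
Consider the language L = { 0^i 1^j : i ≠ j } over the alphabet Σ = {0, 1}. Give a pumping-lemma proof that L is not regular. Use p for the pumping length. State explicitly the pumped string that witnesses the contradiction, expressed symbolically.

0^{p+p!} 1^{p+p!}

Suppose for contradiction that L is regular, and let p be the pumping length.
Choose w = 0^p 1^{p+p!}. Since p ≠ p+p!, w ∈ L; and |w| ≥ p.
Write w = xyz as guaranteed by the lemma, with |xy| ≤ p and |y| > 0.
Since the first p symbols of w are all 0's and |xy| ≤ p, y lies entirely in the leading 0-block: y = 0^k for some k with 1 ≤ k ≤ p.
Since 1 ≤ k ≤ p, k divides p!; set t = 1 + p!/k. Then xy^t z has p + (p!/k)·k = p + p! copies of 0. Now the 0-count equals the 1-count, so i ≠ j fails. So xy^t z = 0^{p+p!} 1^{p+p!} ∉ L.
This contradicts the pumping lemma, so L is not regular.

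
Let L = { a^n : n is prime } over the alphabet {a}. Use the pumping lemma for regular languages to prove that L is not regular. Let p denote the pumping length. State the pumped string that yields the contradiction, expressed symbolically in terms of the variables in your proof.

a^{q(1+k)}

Toward a contradiction, assume L is regular with pumping length p.
Let q be a prime with q ≥ p+2 (infinitely many primes exist), and take w = a^q ∈ L with |w| = q ≥ p.
Write w = xyz as guaranteed by the lemma, with |xy| ≤ p and |y| > 0.
Then y = a^k for some k with 1 ≤ k ≤ p.
Since 1 ≤ k ≤ p, |xz| = q-k. Pump with i = q+1: |xy^{q+1}z| = (q-k)+(q+1)k = q+qk = q(1+k), which is composite (both factors ≥ 2). So xy^{q+1}z = a^{q(1+k)} ∉ L.
This contradicts the pumping lemma, so L is not regular.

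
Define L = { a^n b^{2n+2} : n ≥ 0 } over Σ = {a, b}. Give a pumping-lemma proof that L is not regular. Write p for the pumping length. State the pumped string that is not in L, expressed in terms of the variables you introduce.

a^{p+k} b^{2p+2}

Suppose for contradiction that L is regular, and let p be the pumping length.
Let w = a^p b^{2p+2} ∈ L; note |w| = 3p+2 ≥ p.
Write w = xyz as guaranteed by the lemma, with |xy| ≤ p and |y| > 0.
The first p characters of w are a's, so xy (and hence y) consists only of a's. Write y = a^k, 1 ≤ k ≤ p.
Pump with i = 2: xy^2z = a^{p+k} b^{2p+2}. For this to lie in L we would need 2p+2 = 2(p+k)+2, which forces k = 0. But k ≥ 1, so xy^2z ∉ L.
This contradicts the pumping lemma, so L is not regular.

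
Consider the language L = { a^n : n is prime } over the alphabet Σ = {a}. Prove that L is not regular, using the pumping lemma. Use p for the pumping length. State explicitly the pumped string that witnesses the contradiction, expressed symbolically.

Suppose for contradiction that L is regular, and let p be the pumping length.
Let q be a prime with q ≥ p+2 (infinitely many primes exist), and take w = a^q ∈ L with |w| = q ≥ p.
The pumping lemma gives a decomposition w = xyz where |xy| ≤ p and |y| ≥ 1.
Then y = a^k for some k with 1 ≤ k ≤ p.
Since 1 ≤ k ≤ p, |xz| = q-k. Pump with i = q+1: |xy^{q+1}z| = (q-k)+(q+1)k = q+qk = q(1+k), which is composite (both factors ≥ 2). So xy^{q+1}z = a^{q(1+k)} ∉ L.
Contradiction. Therefore L is not regular.

a^{q(1+k)}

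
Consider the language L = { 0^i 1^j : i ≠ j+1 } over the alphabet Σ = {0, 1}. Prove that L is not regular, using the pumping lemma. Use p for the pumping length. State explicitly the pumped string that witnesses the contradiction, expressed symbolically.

0^{p+p!} 1^{p+p!-1}

Assume L is regular; let p be its pumping constant.
Choose w = 0^p 1^{p+p!-1}. Since p ≠ (p+p!-1)+1 = p+p!, w ∈ L; and |w| ≥ p.
By the pumping lemma, w = xyz with |xy| ≤ p and |y| ≥ 1.
Since the first p symbols of w are all 0's and |xy| ≤ p, y lies entirely in the leading 0-block: y = 0^k for some k with 1 ≤ k ≤ p.
Since 1 ≤ k ≤ p, k divides p!; set t = 1 + p!/k. Then xy^t z has p + (p!/k)·k = p + p! copies of 0. Now the 0-count is p+p! and (1-count)+1 = (p+p!-1)+1 = p+p!, so i ≠ j+1 fails. So xy^t z = 0^{p+p!} 1^{p+p!-1} ∉ L.
Contradiction. Therefore L is not regular.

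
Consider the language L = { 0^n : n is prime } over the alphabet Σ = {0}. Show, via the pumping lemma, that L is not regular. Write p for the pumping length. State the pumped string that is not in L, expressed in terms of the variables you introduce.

Toward a contradiction, assume L is regular with pumping length p.
Let q be a prime with q ≥ p+2 (infinitely many primes exist), and take w = 0^q ∈ L with |w| = q ≥ p.
The pumping lemma gives a decomposition w = xyz where |xy| ≤ p and |y| ≥ 1.
Then y = 0^k for some k with 1 ≤ k ≤ p.
Since 1 ≤ k ≤ p, |xz| = q-k. Pump with i = q+1: |xy^{q+1}z| = (q-k)+(q+1)k = q+qk = q(1+k), which is composite (both factors ≥ 2). So xy^{q+1}z = 0^{q(1+k)} ∉ L.
Contradiction. Therefore L is not regular.

0^{q(1+k)}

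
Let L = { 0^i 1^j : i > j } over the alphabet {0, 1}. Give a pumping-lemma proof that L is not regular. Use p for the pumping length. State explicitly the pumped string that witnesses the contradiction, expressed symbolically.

Assume L is regular; let p be its pumping constant.
Choose w = 0^{p+1} 1^p ∈ L, with |w| = 2p+1 ≥ p.
Write w = xyz as guaranteed by the lemma, with |xy| ≤ p and |y| ≥ 1.
The first p characters of w are 0's, so xy (and hence y) consists only of 0's. Write y = 0^k, 1 ≤ k ≤ p.
Consider xy^0z = xz = 0^{p+1-k} 1^p. Since k ≥ 1, the 0-count p+1-k is at most p, so i > j fails; thus xz ∉ L.
This contradicts the pumping lemma, so L is not regular.

0^{p+1-k} 1^p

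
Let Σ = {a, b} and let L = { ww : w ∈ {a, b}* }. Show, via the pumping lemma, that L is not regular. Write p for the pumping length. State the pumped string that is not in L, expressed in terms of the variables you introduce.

a^{p+k} b^p a^p b^p

Assume L is regular; let p be its pumping constant.
Take w = a^p b^p a^p b^p = uu where u = a^pb^p; then w ∈ L and |w| = 4p ≥ p.
The pumping lemma gives a decomposition w = xyz where |xy| ≤ p and y is nonempty.
The first p characters of w are a's, so xy (and hence y) consists only of a's. Write y = a^k, 1 ≤ k ≤ p.
Pump with i = 2: xy^2z = a^{p+k} b^p a^p b^p, of length 4p+k. Suppose this equals vv. The string starts with a and ends with b, so v does too; thus the boundary between the two copies of v is a b→a transition. There is exactly one such transition, at position 2p+k, so |v| = 2p+k and |vv| = 4p+2k ≠ 4p+k since k ≥ 1. So xy^2z ∉ L.
This contradicts the pumping lemma, so L is not regular.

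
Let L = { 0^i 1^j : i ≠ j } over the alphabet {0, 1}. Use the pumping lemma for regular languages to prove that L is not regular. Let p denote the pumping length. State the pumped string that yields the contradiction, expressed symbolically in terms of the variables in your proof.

0^{p+p!} 1^{p+p!}

Assume L is regular; let p be its pumping constant.
Choose w = 0^p 1^{p+p!}. Since p ≠ p+p!, w ∈ L; and |w| ≥ p.
The pumping lemma gives a decomposition w = xyz where |xy| ≤ p and y is nonempty.
Since the first p symbols of w are all 0's and |xy| ≤ p, y lies entirely in the leading 0-block: y = 0^k for some k with 1 ≤ k ≤ p.
Since 1 ≤ k ≤ p, k divides p!; set t = 1 + p!/k. Then xy^t z has p + (p!/k)·k = p + p! copies of 0. Now the 0-count equals the 1-count, so i ≠ j fails. So xy^t z = 0^{p+p!} 1^{p+p!} ∉ L.
This contradicts the pumping lemma, so L is not regular.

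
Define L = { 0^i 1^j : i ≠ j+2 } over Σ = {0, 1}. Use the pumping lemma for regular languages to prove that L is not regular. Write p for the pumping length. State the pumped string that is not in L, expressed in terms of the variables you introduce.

Toward a contradiction, assume L is regular with pumping length p.
Choose w = 0^p 1^{p+p!-2}. Since p ≠ (p+p!-2)+2 = p+p!, w ∈ L; and |w| ≥ p.
Write w = xyz as guaranteed by the lemma, with |xy| ≤ p and y is nonempty.
Because |xy| ≤ p and w begins with p copies of 0, we have y = 0^k with 1 ≤ k ≤ p.
Since 1 ≤ k ≤ p, k divides p!; set t = 1 + p!/k. Then xy^t z has p + (p!/k)·k = p + p! copies of 0. Now the 0-count is p+p! and (1-count)+2 = (p+p!-2)+2 = p+p!, so i ≠ j+2 fails. So xy^t z = 0^{p+p!} 1^{p+p!-2} ∉ L.
This is a contradiction; hence L is not regular.

0^{p+p!} 1^{p+p!-2}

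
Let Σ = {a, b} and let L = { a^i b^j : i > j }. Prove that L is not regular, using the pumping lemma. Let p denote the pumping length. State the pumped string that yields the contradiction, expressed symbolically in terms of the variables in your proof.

a^{p+1-k} b^p

Assume L is regular. Let p be the pumping length given by the pumping lemma.
Choose w = a^{p+1} b^p ∈ L, with |w| = 2p+1 ≥ p.
Write w = xyz as guaranteed by the lemma, with |xy| ≤ p and |y| > 0.
The first p characters of w are a's, so xy (and hence y) consists only of a's. Write y = a^k, 1 ≤ k ≤ p.
Consider xy^0z = xz = a^{p+1-k} b^p. Since k ≥ 1, the a-count p+1-k is at most p, so i > j fails; thus xz ∉ L.
This contradicts the pumping lemma, so L is not regular.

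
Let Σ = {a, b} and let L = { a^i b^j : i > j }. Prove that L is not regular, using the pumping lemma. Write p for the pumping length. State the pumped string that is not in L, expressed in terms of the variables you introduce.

a^{p+1-k} b^p

Assume L is regular; let p be its pumping constant.
Choose w = a^{p+1} b^p ∈ L, with |w| = 2p+1 ≥ p.
Write w = xyz as guaranteed by the lemma, with |xy| ≤ p and y is nonempty.
Since the first p symbols of w are all a's and |xy| ≤ p, y lies entirely in the leading a-block: y = a^k for some k with 1 ≤ k ≤ p.
Consider xy^0z = xz = a^{p+1-k} b^p. Since k ≥ 1, the a-count p+1-k is at most p, so i > j fails; thus xz ∉ L.
Contradiction. Therefore L is not regular.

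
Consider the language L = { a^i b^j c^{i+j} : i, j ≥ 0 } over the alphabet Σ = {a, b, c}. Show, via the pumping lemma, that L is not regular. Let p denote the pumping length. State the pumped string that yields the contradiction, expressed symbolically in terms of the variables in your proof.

Assume L is regular; let p be its pumping constant.
Take w = a^p b^p c^{2p} ∈ L (with i=j=p, i+j=2p), |w| = 4p ≥ p.
The pumping lemma gives a decomposition w = xyz where |xy| ≤ p and |y| ≥ 1.
Since the first p symbols of w are all a's and |xy| ≤ p, y lies entirely in the leading a-block: y = a^k for some k with 1 ≤ k ≤ p.
Consider xy^2z = a^{p+k} b^p c^{2p}. Now the a- and b-counts sum to 2p+k, but the c-count is 2p ≠ 2p+k. So xy^2z ∉ L.
This is a contradiction; hence L is not regular.

a^{p+k} b^p c^{2p}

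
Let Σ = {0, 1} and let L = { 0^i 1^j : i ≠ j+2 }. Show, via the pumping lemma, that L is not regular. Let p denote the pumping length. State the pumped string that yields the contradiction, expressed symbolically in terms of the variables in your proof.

0^{p+p!} 1^{p+p!-2}

Assume L is regular. Let p be the pumping length given by the pumping lemma.
Choose w = 0^p 1^{p+p!-2}. Since p ≠ (p+p!-2)+2 = p+p!, w ∈ L; and |w| ≥ p.
Write w = xyz as guaranteed by the lemma, with |xy| ≤ p and |y| > 0.
Because |xy| ≤ p and w begins with p copies of 0, we have y = 0^k with 1 ≤ k ≤ p.
Since 1 ≤ k ≤ p, k divides p!; set t = 1 + p!/k. Then xy^t z has p + (p!/k)·k = p + p! copies of 0. Now the 0-count is p+p! and (1-count)+2 = (p+p!-2)+2 = p+p!, so i ≠ j+2 fails. So xy^t z = 0^{p+p!} 1^{p+p!-2} ∉ L.
This contradicts the pumping lemma, so L is not regular.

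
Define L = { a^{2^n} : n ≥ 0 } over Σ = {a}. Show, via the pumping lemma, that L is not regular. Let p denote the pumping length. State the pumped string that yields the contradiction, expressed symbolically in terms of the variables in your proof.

Suppose for contradiction that L is regular, and let p be the pumping length.
Take w = a^{2^p} ∈ L with |w| = 2^p ≥ p.
The pumping lemma gives a decomposition w = xyz where |xy| ≤ p and y is nonempty.
Then y = a^k for some k with 1 ≤ k ≤ p.
Pump with i = 2: xy^2z = a^{2^p+k}. Since 1 ≤ k ≤ p < 2^p, we have 2^p < 2^p+k < 2^{p+1}, so 2^p+k is not a power of 2. So xy^2z ∉ L.
Contradiction. Therefore L is not regular.

a^{2^p+k}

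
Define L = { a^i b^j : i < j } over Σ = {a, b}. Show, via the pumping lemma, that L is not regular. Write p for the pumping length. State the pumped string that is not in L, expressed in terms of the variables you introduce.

a^{p+k} b^{p+1}

Toward a contradiction, assume L is regular with pumping length p.
Choose w = a^p b^{p+1} ∈ L, with |w| = 2p+1 ≥ p.
Write w = xyz as guaranteed by the lemma, with |xy| ≤ p and |y| ≥ 1.
The first p characters of w are a's, so xy (and hence y) consists only of a's. Write y = a^k, 1 ≤ k ≤ p.
Consider xy^2z = a^{p+k} b^{p+1}. Since k ≥ 1, the a-count p+k is at least p+1, so i < j fails; thus xy^2z ∉ L.
Contradiction. Therefore L is not regular.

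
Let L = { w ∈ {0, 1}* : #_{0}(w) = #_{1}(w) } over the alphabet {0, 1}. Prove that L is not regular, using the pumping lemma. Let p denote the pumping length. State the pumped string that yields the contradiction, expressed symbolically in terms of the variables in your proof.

0^{p+k} 1^p

Toward a contradiction, assume L is regular with pumping length p.
Choose w = 0^p 1^p ∈ L with |w| = 2p ≥ p.
The pumping lemma gives a decomposition w = xyz where |xy| ≤ p and y is nonempty.
Since the first p symbols of w are all 0's and |xy| ≤ p, y lies entirely in the leading 0-block: y = 0^k for some k with 1 ≤ k ≤ p.
Pump with i = 2: xy^2z = 0^{p+k} 1^p has p+k occurrences of 0 but only p of 1. Since k ≥ 1 the counts differ, so xy^2z ∉ L.
This is a contradiction; hence L is not regular.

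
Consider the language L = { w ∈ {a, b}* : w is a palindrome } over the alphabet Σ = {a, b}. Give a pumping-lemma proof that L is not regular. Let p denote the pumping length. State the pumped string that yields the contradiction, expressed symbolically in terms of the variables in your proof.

a^{p+k} b a^p

Toward a contradiction, assume L is regular with pumping length p.
Take w = a^p b a^p, a palindrome of length 2p+1 ≥ p.
The pumping lemma gives a decomposition w = xyz where |xy| ≤ p and |y| > 0.
The first p characters of w are a's, so xy (and hence y) consists only of a's. Write y = a^k, 1 ≤ k ≤ p.
Pump with i = 2: xy^2z = a^{p+k} b a^p. Its reverse is a^p b a^{p+k}, which differs from xy^2z since k ≥ 1. So xy^2z is not a palindrome and xy^2z ∉ L.
This is a contradiction; hence L is not regular.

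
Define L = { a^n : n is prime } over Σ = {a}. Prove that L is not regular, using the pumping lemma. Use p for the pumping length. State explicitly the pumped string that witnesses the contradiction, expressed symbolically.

Assume L is regular; let p be its pumping constant.
Let q be a prime with q ≥ p+2 (infinitely many primes exist), and take w = a^q ∈ L with |w| = q ≥ p.
The pumping lemma gives a decomposition w = xyz where |xy| ≤ p and |y| > 0.
Then y = a^k for some k with 1 ≤ k ≤ p.
Since 1 ≤ k ≤ p, |xz| = q-k. Pump with i = q+1: |xy^{q+1}z| = (q-k)+(q+1)k = q+qk = q(1+k), which is composite (both factors ≥ 2). So xy^{q+1}z = a^{q(1+k)} ∉ L.
This contradicts the pumping lemma, so L is not regular.

a^{q(1+k)}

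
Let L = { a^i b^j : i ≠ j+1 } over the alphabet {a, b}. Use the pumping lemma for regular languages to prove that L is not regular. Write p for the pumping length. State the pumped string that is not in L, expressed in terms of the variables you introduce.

Toward a contradiction, assume L is regular with pumping length p.
Choose w = a^p b^{p+p!-1}. Since p ≠ (p+p!-1)+1 = p+p!, w ∈ L; and |w| ≥ p.
The pumping lemma gives a decomposition w = xyz where |xy| ≤ p and y is nonempty.
The first p characters of w are a's, so xy (and hence y) consists only of a's. Write y = a^k, 1 ≤ k ≤ p.
Since 1 ≤ k ≤ p, k divides p!; set t = 1 + p!/k. Then xy^t z has p + (p!/k)·k = p + p! copies of a. Now the a-count is p+p! and (b-count)+1 = (p+p!-1)+1 = p+p!, so i ≠ j+1 fails. So xy^t z = a^{p+p!} b^{p+p!-1} ∉ L.
This contradicts the pumping lemma, so L is not regular.

a^{p+p!} b^{p+p!-1}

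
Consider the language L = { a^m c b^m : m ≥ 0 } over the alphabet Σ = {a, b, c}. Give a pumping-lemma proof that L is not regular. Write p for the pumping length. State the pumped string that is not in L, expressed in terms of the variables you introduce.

a^{p+k} c b^p

Assume L is regular. Let p be the pumping length given by the pumping lemma.
Take w = a^p c b^p ∈ L with |w| = 2p+1 ≥ p.
By the pumping lemma, w = xyz with |xy| ≤ p and |y| ≥ 1.
The first p characters of w are a's, so xy (and hence y) consists only of a's. Write y = a^k, 1 ≤ k ≤ p.
Pump with i = 2: xy^2z = a^{p+k} c b^p, which would require p+k = p. But k ≥ 1, so xy^2z ∉ L.
This contradicts the pumping lemma, so L is not regular.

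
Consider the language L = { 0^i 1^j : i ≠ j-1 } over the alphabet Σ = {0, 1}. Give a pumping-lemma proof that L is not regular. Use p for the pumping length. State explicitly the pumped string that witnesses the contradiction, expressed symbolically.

0^{p+p!} 1^{p+p!+1}

Suppose for contradiction that L is regular, and let p be the pumping length.
Choose w = 0^p 1^{p+p!+1}. Since p ≠ (p+p!+1)-1 = p+p!, w ∈ L; and |w| ≥ p.
Write w = xyz as guaranteed by the lemma, with |xy| ≤ p and y is nonempty.
Since the first p symbols of w are all 0's and |xy| ≤ p, y lies entirely in the leading 0-block: y = 0^k for some k with 1 ≤ k ≤ p.
Since 1 ≤ k ≤ p, k divides p!; set t = 1 + p!/k. Then xy^t z has p + (p!/k)·k = p + p! copies of 0. Now the 0-count is p+p! and (1-count)-1 = (p+p!+1)-1 = p+p!, so i ≠ j-1 fails. So xy^t z = 0^{p+p!} 1^{p+p!+1} ∉ L.
Contradiction. Therefore L is not regular.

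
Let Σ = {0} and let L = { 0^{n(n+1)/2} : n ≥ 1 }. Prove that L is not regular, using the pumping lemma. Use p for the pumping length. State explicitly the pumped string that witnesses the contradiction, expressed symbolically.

Toward a contradiction, assume L is regular with pumping length p.
Take w = 0^{p(p+1)/2} ∈ L with |w| = p(p+1)/2 ≥ p.
By the pumping lemma, w = xyz with |xy| ≤ p and |y| ≥ 1.
Then y = 0^k for some k with 1 ≤ k ≤ p.
Pump with i = 2: xy^2z = 0^{p(p+1)/2+k}. Since 1 ≤ k ≤ p, p(p+1)/2 < p(p+1)/2+k ≤ p(p+1)/2+p < (p+1)(p+2)/2, so p(p+1)/2+k is strictly between consecutive triangular numbers. So xy^2z ∉ L.
Contradiction. Therefore L is not regular.

0^{p(p+1)/2+k}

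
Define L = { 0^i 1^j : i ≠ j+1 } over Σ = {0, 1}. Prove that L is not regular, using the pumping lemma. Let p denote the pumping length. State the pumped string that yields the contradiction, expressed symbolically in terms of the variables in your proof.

Toward a contradiction, assume L is regular with pumping length p.
Choose w = 0^p 1^{p+p!-1}. Since p ≠ (p+p!-1)+1 = p+p!, w ∈ L; and |w| ≥ p.
Write w = xyz as guaranteed by the lemma, with |xy| ≤ p and |y| > 0.
Because |xy| ≤ p and w begins with p copies of 0, we have y = 0^k with 1 ≤ k ≤ p.
Since 1 ≤ k ≤ p, k divides p!; set t = 1 + p!/k. Then xy^t z has p + (p!/k)·k = p + p! copies of 0. Now the 0-count is p+p! and (1-count)+1 = (p+p!-1)+1 = p+p!, so i ≠ j+1 fails. So xy^t z = 0^{p+p!} 1^{p+p!-1} ∉ L.
Contradiction. Therefore L is not regular.

0^{p+p!} 1^{p+p!-1}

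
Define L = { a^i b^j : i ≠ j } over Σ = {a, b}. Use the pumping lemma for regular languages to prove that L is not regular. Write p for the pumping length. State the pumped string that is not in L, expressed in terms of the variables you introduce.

a^{p+p!} b^{p+p!}

Suppose for contradiction that L is regular, and let p be the pumping length.
Choose w = a^p b^{p+p!}. Since p ≠ p+p!, w ∈ L; and |w| ≥ p.
The pumping lemma gives a decomposition w = xyz where |xy| ≤ p and |y| ≥ 1.
Since the first p symbols of w are all a's and |xy| ≤ p, y lies entirely in the leading a-block: y = a^k for some k with 1 ≤ k ≤ p.
Since 1 ≤ k ≤ p, k divides p!; set t = 1 + p!/k. Then xy^t z has p + (p!/k)·k = p + p! copies of a. Now the a-count equals the b-count, so i ≠ j fails. So xy^t z = a^{p+p!} b^{p+p!} ∉ L.
This is a contradiction; hence L is not regular.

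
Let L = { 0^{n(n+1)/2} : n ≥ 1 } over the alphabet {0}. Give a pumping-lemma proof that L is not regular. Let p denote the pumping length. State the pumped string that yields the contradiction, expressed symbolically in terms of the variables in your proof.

0^{p(p+1)/2+k}

Assume L is regular. Let p be the pumping length given by the pumping lemma.
Take w = 0^{p(p+1)/2} ∈ L with |w| = p(p+1)/2 ≥ p.
By the pumping lemma, w = xyz with |xy| ≤ p and |y| > 0.
Then y = 0^k for some k with 1 ≤ k ≤ p.
Pump with i = 2: xy^2z = 0^{p(p+1)/2+k}. Since 1 ≤ k ≤ p, p(p+1)/2 < p(p+1)/2+k ≤ p(p+1)/2+p < (p+1)(p+2)/2, so p(p+1)/2+k is strictly between consecutive triangular numbers. So xy^2z ∉ L.
Contradiction. Therefore L is not regular.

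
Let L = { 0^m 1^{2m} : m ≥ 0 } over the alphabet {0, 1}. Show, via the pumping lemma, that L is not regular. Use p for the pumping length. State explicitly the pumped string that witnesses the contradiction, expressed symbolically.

0^{p+k} 1^{2p}

Assume L is regular. Let p be the pumping length given by the pumping lemma.
Choose w = 0^p 1^{2p}, which is in L with |w| = 3p ≥ p.
Write w = xyz as guaranteed by the lemma, with |xy| ≤ p and |y| > 0.
Since the first p symbols of w are all 0's and |xy| ≤ p, y lies entirely in the leading 0-block: y = 0^k for some k with 1 ≤ k ≤ p.
Pump with i = 2: xy^2z = 0^{p+k} 1^{2p}. For this to lie in L we would need 2p = 2(p+k), which forces k = 0. But k ≥ 1, so xy^2z ∉ L.
This contradicts the pumping lemma, so L is not regular.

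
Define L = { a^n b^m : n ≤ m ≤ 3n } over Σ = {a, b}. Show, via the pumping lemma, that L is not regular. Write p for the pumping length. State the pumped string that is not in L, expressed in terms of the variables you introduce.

Toward a contradiction, assume L is regular with pumping length p.
Take w = a^p b^p ∈ L (since p ≤ p ≤ 3p), with |w| = 2p ≥ p.
Write w = xyz as guaranteed by the lemma, with |xy| ≤ p and y is nonempty.
Since the first p symbols of w are all a's and |xy| ≤ p, y lies entirely in the leading a-block: y = a^k for some k with 1 ≤ k ≤ p.
Pump with i = 2: xy^2z = a^{p+k} b^p. Now n = p+k > p = m, so the condition n ≤ m fails. Thus xy^2z ∉ L.
Contradiction. Therefore L is not regular.

a^{p+k} b^p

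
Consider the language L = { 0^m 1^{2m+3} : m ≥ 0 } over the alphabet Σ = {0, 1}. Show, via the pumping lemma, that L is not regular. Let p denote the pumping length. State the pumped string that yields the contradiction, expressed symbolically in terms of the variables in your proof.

0^{p+k} 1^{2p+3}

Suppose for contradiction that L is regular, and let p be the pumping length.
Let w = 0^p 1^{2p+3} ∈ L; note |w| = 3p+3 ≥ p.
By the pumping lemma, w = xyz with |xy| ≤ p and y is nonempty.
Because |xy| ≤ p and w begins with p copies of 0, we have y = 0^k with 1 ≤ k ≤ p.
Pump with i = 2: xy^2z = 0^{p+k} 1^{2p+3}. For this to lie in L we would need 2p+3 = 2(p+k)+3, which forces k = 0. But k ≥ 1, so xy^2z ∉ L.
This contradicts the pumping lemma, so L is not regular.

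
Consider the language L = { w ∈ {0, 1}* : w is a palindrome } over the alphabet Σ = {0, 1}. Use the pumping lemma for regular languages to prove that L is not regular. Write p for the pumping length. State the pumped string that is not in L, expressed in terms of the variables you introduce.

Suppose for contradiction that L is regular, and let p be the pumping length.
Take w = 0^p 1 0^p, a palindrome of length 2p+1 ≥ p.
The pumping lemma gives a decomposition w = xyz where |xy| ≤ p and |y| ≥ 1.
Since the first p symbols of w are all 0's and |xy| ≤ p, y lies entirely in the leading 0-block: y = 0^k for some k with 1 ≤ k ≤ p.
Pump with i = 2: xy^2z = 0^{p+k} 1 0^p. Its reverse is 0^p 1 0^{p+k}, which differs from xy^2z since k ≥ 1. So xy^2z is not a palindrome and xy^2z ∉ L.
This contradicts the pumping lemma, so L is not regular.

0^{p+k} 1 0^p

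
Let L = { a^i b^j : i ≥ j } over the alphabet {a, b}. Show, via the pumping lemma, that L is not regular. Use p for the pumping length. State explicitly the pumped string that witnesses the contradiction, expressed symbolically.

Assume L is regular. Let p be the pumping length given by the pumping lemma.
Choose w = a^p b^p ∈ L, with |w| = 2p ≥ p.
By the pumping lemma, w = xyz with |xy| ≤ p and |y| ≥ 1.
Since the first p symbols of w are all a's and |xy| ≤ p, y lies entirely in the leading a-block: y = a^k for some k with 1 ≤ k ≤ p.
Consider xy^0z = xz = a^{p-k} b^p. Since k ≥ 1, the a-count p-k is less than p, so i ≥ j fails; thus xz ∉ L.
This is a contradiction; hence L is not regular.

a^{p-k} b^p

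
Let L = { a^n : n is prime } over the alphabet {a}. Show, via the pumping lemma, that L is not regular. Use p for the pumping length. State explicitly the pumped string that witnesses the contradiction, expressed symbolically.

Suppose for contradiction that L is regular, and let p be the pumping length.
Let q be a prime with q ≥ p+2 (infinitely many primes exist), and take w = a^q ∈ L with |w| = q ≥ p.
By the pumping lemma, w = xyz with |xy| ≤ p and y is nonempty.
Then y = a^k for some k with 1 ≤ k ≤ p.
Since 1 ≤ k ≤ p, |xz| = q-k. Pump with i = q+1: |xy^{q+1}z| = (q-k)+(q+1)k = q+qk = q(1+k), which is composite (both factors ≥ 2). So xy^{q+1}z = a^{q(1+k)} ∉ L.
This contradicts the pumping lemma, so L is not regular.

a^{q(1+k)}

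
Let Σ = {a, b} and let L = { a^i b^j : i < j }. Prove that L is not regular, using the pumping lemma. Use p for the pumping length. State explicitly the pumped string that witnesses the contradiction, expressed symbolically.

Suppose for contradiction that L is regular, and let p be the pumping length.
Choose w = a^p b^{p+1} ∈ L, with |w| = 2p+1 ≥ p.
Write w = xyz as guaranteed by the lemma, with |xy| ≤ p and |y| > 0.
Since the first p symbols of w are all a's and |xy| ≤ p, y lies entirely in the leading a-block: y = a^k for some k with 1 ≤ k ≤ p.
Consider xy^2z = a^{p+k} b^{p+1}. Since k ≥ 1, the a-count p+k is at least p+1, so i < j fails; thus xy^2z ∉ L.
This contradicts the pumping lemma, so L is not regular.

a^{p+k} b^{p+1}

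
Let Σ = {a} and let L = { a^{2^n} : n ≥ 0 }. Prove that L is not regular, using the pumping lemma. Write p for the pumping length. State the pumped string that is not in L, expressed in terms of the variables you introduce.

a^{2^p+k}

Suppose for contradiction that L is regular, and let p be the pumping length.
Take w = a^{2^p} ∈ L with |w| = 2^p ≥ p.
Write w = xyz as guaranteed by the lemma, with |xy| ≤ p and |y| > 0.
Then y = a^k for some k with 1 ≤ k ≤ p.
Pump with i = 2: xy^2z = a^{2^p+k}. Since 1 ≤ k ≤ p < 2^p, we have 2^p < 2^p+k < 2^{p+1}, so 2^p+k is not a power of 2. So xy^2z ∉ L.
Contradiction. Therefore L is not regular.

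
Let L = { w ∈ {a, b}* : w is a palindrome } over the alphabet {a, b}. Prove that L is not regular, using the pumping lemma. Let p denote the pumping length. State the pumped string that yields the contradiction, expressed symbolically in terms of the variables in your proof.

Assume L is regular. Let p be the pumping length given by the pumping lemma.
Take w = a^p b a^p, a palindrome of length 2p+1 ≥ p.
Write w = xyz as guaranteed by the lemma, with |xy| ≤ p and y is nonempty.
Because |xy| ≤ p and w begins with p copies of a, we have y = a^k with 1 ≤ k ≤ p.
Pump with i = 2: xy^2z = a^{p+k} b a^p. Its reverse is a^p b a^{p+k}, which differs from xy^2z since k ≥ 1. So xy^2z is not a palindrome and xy^2z ∉ L.
Contradiction. Therefore L is not regular.

a^{p+k} b a^p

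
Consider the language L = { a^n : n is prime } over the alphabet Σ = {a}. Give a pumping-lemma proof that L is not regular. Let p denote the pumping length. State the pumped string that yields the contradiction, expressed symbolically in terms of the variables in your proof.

a^{q(1+k)}

Assume L is regular. Let p be the pumping length given by the pumping lemma.
Let q be a prime with q ≥ p+2 (infinitely many primes exist), and take w = a^q ∈ L with |w| = q ≥ p.
Write w = xyz as guaranteed by the lemma, with |xy| ≤ p and y is nonempty.
Then y = a^k for some k with 1 ≤ k ≤ p.
Since 1 ≤ k ≤ p, |xz| = q-k. Pump with i = q+1: |xy^{q+1}z| = (q-k)+(q+1)k = q+qk = q(1+k), which is composite (both factors ≥ 2). So xy^{q+1}z = a^{q(1+k)} ∉ L.
This is a contradiction; hence L is not regular.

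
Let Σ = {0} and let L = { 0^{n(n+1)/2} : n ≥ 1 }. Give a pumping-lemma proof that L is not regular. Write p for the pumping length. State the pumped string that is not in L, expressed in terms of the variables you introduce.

0^{p(p+1)/2+k}

Assume L is regular. Let p be the pumping length given by the pumping lemma.
Take w = 0^{p(p+1)/2} ∈ L with |w| = p(p+1)/2 ≥ p.
Write w = xyz as guaranteed by the lemma, with |xy| ≤ p and y is nonempty.
Then y = 0^k for some k with 1 ≤ k ≤ p.
Pump with i = 2: xy^2z = 0^{p(p+1)/2+k}. Since 1 ≤ k ≤ p, p(p+1)/2 < p(p+1)/2+k ≤ p(p+1)/2+p < (p+1)(p+2)/2, so p(p+1)/2+k is strictly between consecutive triangular numbers. So xy^2z ∉ L.
This contradicts the pumping lemma, so L is not regular.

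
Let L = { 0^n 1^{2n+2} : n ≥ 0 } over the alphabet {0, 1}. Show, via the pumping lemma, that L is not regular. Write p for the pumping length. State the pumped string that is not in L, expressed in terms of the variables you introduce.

Toward a contradiction, assume L is regular with pumping length p.
Take w = 0^p 1^{2p+2}. Then w ∈ L and |w| = 3p+2 ≥ p.
The pumping lemma gives a decomposition w = xyz where |xy| ≤ p and |y| ≥ 1.
The first p characters of w are 0's, so xy (and hence y) consists only of 0's. Write y = 0^k, 1 ≤ k ≤ p.
Pump with i = 2: xy^2z = 0^{p+k} 1^{2p+2}. For this to lie in L we would need 2p+2 = 2(p+k)+2, which forces k = 0. But k ≥ 1, so xy^2z ∉ L.
This is a contradiction; hence L is not regular.

0^{p+k} 1^{2p+2}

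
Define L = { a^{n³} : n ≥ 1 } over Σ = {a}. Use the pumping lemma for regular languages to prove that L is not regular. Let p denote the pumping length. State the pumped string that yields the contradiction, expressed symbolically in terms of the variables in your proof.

a^{p³+k}

Assume L is regular; let p be its pumping constant.
Take w = a^{p³} ∈ L with |w| = p³ ≥ p.
Write w = xyz as guaranteed by the lemma, with |xy| ≤ p and |y| > 0.
Then y = a^k for some k with 1 ≤ k ≤ p.
Pump with i = 2: xy^2z = a^{p³+k}. Since 1 ≤ k ≤ p, p³ < p³+k ≤ p³+p < p³+3p²+3p+1 = (p+1)³, so p³+k is not a perfect cube. So xy^2z ∉ L.
This is a contradiction; hence L is not regular.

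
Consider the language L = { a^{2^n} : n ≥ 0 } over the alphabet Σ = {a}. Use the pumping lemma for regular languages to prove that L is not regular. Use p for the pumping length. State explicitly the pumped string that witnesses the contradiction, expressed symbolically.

a^{2^p+k}

Assume L is regular; let p be its pumping constant.
Take w = a^{2^p} ∈ L with |w| = 2^p ≥ p.
The pumping lemma gives a decomposition w = xyz where |xy| ≤ p and |y| > 0.
Then y = a^k for some k with 1 ≤ k ≤ p.
Pump with i = 2: xy^2z = a^{2^p+k}. Since 1 ≤ k ≤ p < 2^p, we have 2^p < 2^p+k < 2^{p+1}, so 2^p+k is not a power of 2. So xy^2z ∉ L.
Contradiction. Therefore L is not regular.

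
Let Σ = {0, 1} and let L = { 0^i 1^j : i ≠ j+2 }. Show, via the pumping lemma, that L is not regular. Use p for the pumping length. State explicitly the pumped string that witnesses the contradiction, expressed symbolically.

Toward a contradiction, assume L is regular with pumping length p.
Choose w = 0^p 1^{p+p!-2}. Since p ≠ (p+p!-2)+2 = p+p!, w ∈ L; and |w| ≥ p.
By the pumping lemma, w = xyz with |xy| ≤ p and |y| ≥ 1.
Because |xy| ≤ p and w begins with p copies of 0, we have y = 0^k with 1 ≤ k ≤ p.
Since 1 ≤ k ≤ p, k divides p!; set t = 1 + p!/k. Then xy^t z has p + (p!/k)·k = p + p! copies of 0. Now the 0-count is p+p! and (1-count)+2 = (p+p!-2)+2 = p+p!, so i ≠ j+2 fails. So xy^t z = 0^{p+p!} 1^{p+p!-2} ∉ L.
This is a contradiction; hence L is not regular.

0^{p+p!} 1^{p+p!-2}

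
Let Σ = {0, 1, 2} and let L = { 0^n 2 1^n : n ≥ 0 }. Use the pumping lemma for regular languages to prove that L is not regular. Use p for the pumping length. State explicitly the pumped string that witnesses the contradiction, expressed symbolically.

0^{p+k} 2 1^p

Suppose for contradiction that L is regular, and let p be the pumping length.
Take w = 0^p 2 1^p ∈ L with |w| = 2p+1 ≥ p.
The pumping lemma gives a decomposition w = xyz where |xy| ≤ p and |y| ≥ 1.
Because |xy| ≤ p and w begins with p copies of 0, we have y = 0^k with 1 ≤ k ≤ p.
Pump with i = 2: xy^2z = 0^{p+k} 2 1^p, which would require p+k = p. But k ≥ 1, so xy^2z ∉ L.
Contradiction. Therefore L is not regular.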